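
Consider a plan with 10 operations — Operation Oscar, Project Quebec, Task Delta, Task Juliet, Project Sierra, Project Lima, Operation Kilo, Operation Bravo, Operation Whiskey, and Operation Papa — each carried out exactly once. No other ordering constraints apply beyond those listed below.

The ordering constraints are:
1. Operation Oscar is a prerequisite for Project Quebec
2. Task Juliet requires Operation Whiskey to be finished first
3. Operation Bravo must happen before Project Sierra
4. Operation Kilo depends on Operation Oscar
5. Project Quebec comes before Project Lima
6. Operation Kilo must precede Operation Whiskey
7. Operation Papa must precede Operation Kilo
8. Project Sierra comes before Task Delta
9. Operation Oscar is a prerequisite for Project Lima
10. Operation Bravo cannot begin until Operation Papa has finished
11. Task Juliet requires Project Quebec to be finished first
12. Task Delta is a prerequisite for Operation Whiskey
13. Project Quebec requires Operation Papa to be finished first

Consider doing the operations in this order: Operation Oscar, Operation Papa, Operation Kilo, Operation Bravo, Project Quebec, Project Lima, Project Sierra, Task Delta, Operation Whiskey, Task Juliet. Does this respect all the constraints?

Yes

Going through the constraints one by one, each required predecessor appears earlier in the sequence than its dependent — e.g. Operation Kilo (position 3) is before Operation Whiskey (position 9), as required.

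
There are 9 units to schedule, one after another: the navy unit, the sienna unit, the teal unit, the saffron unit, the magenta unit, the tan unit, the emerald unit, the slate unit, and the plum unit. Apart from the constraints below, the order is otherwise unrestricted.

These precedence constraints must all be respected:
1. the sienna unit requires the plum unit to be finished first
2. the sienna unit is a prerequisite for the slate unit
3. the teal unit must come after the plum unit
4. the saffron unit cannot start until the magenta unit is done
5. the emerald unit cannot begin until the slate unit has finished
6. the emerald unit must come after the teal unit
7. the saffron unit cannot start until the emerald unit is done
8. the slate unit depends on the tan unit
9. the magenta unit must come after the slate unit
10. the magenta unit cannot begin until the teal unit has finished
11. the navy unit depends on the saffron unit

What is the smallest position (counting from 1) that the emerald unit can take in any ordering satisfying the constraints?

The units that are forced before the emerald unit, directly or transitively, are the sienna unit, the teal unit, the tan unit, the slate unit, the plum unit. That's 5 units.
With 5 mandatory predecessors, the earliest the emerald unit can sit is position 5+1 = 6, and placing just those 5 first achieves it.

6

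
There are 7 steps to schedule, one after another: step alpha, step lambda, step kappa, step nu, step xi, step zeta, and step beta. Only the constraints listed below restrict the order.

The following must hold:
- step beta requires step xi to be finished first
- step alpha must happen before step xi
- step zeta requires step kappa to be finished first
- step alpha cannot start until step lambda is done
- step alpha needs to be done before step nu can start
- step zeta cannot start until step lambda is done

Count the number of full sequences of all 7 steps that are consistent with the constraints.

The steps with no prerequisites are step lambda, step kappa; any of them can be placed first.
Systematically extending each partial ordering one step at a time and counting, there are 60 complete orderings.

60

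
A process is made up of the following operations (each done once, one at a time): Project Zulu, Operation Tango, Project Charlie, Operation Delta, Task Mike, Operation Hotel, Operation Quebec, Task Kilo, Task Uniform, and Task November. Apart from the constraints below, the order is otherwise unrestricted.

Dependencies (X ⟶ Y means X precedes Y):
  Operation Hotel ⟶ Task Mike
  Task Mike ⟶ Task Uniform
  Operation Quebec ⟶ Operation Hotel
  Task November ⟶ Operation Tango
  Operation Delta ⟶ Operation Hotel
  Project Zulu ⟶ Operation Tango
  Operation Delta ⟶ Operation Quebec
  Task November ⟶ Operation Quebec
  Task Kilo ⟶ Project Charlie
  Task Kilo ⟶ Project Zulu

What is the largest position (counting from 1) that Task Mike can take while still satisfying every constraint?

The only operation forced after Task Mike (directly or by a chain) is Task Uniform.
With 1 mandatory successor out of 10 operations total, the latest slot for Task Mike is 10−1 = 9, and it's reachable by doing all non-successors before Task Mike.

9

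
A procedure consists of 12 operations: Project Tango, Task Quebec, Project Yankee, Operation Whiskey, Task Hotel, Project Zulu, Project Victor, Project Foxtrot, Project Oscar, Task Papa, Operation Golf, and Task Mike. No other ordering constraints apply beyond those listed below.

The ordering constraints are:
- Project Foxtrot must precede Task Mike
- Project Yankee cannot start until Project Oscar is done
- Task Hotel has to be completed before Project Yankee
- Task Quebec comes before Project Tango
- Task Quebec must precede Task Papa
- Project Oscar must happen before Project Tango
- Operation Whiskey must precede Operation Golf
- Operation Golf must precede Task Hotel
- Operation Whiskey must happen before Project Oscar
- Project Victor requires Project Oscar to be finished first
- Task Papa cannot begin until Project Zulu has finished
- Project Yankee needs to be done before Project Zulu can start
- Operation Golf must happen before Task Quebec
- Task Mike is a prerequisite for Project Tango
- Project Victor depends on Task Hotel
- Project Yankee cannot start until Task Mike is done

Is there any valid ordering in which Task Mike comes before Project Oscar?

The constraints leave Task Mike and Project Oscar unordered relative to each other; nothing requires Project Oscar earlier.
So a valid ordering placing Task Mike earlier than Project Oscar exists.

Yes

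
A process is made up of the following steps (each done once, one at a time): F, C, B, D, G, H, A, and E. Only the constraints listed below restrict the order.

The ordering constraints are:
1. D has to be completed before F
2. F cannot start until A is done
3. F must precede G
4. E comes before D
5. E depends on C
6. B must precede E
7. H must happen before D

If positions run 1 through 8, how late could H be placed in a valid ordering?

5

Following every chain forward from H, the steps that must come later are F, D, G — 3 of them.
So at least 3 steps follow H, putting H no later than position 5. That position is achievable by scheduling everything else first.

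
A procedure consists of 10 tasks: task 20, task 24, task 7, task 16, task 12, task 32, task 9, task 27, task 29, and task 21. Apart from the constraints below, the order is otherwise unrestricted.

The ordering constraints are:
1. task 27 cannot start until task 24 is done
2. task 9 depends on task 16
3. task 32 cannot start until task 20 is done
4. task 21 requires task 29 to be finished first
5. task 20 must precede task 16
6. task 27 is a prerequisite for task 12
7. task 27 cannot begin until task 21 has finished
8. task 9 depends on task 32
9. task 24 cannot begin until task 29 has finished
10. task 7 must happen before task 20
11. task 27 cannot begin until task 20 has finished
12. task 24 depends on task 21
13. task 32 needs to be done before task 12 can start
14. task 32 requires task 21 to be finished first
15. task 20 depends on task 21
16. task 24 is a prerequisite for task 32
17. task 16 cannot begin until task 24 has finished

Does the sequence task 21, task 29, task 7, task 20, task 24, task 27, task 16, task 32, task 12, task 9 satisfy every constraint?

No

Here task 29 comes after task 21.
That contradicts the constraint that task 29 must precede task 21.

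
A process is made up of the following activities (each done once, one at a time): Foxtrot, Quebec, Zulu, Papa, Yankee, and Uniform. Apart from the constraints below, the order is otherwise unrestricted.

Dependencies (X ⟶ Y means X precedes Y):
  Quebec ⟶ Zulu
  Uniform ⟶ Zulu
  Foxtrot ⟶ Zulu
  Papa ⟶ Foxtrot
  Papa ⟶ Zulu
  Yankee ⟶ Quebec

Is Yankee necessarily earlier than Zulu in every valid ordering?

Yes

Chaining the stated constraints: Yankee → Quebec → Zulu.
Hence Yankee necessarily comes before Zulu.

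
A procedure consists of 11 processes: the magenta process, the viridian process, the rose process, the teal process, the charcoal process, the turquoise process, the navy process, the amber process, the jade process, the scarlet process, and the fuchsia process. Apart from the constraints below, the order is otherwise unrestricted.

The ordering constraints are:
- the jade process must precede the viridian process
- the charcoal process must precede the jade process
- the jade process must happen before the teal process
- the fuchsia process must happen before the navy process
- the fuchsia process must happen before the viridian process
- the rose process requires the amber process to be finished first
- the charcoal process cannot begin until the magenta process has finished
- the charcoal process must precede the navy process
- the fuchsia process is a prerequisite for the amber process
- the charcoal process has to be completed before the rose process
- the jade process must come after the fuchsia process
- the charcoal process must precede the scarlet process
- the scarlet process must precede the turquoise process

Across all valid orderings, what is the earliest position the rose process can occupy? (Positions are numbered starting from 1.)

Working backwards through the constraints from the rose process, its full set of required predecessors is the magenta process, the charcoal process, the amber process, the fuchsia process — 4 of them.
So at minimum 4 processes come before the rose process, putting the rose process no earlier than position 5. That position is achievable by scheduling exactly those predecessors first.

5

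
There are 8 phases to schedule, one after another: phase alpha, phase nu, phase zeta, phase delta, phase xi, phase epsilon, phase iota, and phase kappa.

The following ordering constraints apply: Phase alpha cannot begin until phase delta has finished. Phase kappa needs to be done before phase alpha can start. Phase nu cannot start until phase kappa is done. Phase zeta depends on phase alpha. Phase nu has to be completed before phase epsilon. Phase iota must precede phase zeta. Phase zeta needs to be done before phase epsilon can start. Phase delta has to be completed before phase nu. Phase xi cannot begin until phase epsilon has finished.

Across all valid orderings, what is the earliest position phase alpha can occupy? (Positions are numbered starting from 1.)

The phases that are forced before phase alpha, directly or transitively, are phase delta, phase kappa. That's 2 phases.
So at minimum 2 phases come before phase alpha, putting phase alpha no earlier than position 3. That position is achievable by scheduling exactly those predecessors first.

3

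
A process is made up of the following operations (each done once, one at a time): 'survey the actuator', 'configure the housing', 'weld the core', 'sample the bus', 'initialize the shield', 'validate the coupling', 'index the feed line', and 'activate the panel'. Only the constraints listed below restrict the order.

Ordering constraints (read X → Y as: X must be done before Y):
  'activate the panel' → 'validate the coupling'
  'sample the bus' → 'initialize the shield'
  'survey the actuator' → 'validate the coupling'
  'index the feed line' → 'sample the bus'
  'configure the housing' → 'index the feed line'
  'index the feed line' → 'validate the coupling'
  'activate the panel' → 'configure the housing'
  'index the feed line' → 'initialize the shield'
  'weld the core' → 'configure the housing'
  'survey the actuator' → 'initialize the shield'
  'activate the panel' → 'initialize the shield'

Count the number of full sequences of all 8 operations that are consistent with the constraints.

The operations with no prerequisites are 'survey the actuator', 'weld the core', 'activate the panel'; any of them can be placed first.
Enumerating by repeatedly choosing an available operation (one whose prerequisites are all placed) gives 34 distinct complete orderings.

34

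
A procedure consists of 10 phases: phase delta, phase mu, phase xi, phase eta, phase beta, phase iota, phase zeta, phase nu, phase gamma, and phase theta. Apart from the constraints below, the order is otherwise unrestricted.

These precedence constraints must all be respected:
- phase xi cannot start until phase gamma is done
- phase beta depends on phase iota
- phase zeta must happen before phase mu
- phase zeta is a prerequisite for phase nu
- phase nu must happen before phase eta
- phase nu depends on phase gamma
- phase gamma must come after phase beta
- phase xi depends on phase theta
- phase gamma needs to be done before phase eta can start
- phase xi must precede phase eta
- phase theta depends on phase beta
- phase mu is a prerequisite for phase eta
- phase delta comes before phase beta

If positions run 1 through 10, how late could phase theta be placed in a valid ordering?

8

Every phase that must follow phase theta has to come after it. Tracing all chains starting from phase theta, those phases are: phase xi, phase eta — 2 in total.
With 2 mandatory successors out of 10 phases total, the latest slot for phase theta is 10−2 = 8, and it's reachable by doing all non-successors before phase theta.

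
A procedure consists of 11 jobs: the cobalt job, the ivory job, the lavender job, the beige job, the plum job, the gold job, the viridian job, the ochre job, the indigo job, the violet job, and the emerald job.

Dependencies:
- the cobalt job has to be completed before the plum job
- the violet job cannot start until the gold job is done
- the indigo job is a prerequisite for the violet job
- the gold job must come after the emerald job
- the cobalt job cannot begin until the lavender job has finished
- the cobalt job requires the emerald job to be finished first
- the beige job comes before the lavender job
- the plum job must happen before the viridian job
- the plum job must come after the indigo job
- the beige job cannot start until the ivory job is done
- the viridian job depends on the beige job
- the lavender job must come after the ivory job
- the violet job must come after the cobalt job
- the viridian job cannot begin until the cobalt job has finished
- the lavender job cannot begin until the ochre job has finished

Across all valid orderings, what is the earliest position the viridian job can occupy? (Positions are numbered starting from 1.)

Working backwards through the constraints from the viridian job, its full set of required predecessors is the cobalt job, the ivory job, the lavender job, the beige job, the plum job, the ochre job, the indigo job, the emerald job — 8 of them.
With 8 mandatory predecessors, the earliest the viridian job can sit is position 8+1 = 9, and placing just those 8 first achieves it.

9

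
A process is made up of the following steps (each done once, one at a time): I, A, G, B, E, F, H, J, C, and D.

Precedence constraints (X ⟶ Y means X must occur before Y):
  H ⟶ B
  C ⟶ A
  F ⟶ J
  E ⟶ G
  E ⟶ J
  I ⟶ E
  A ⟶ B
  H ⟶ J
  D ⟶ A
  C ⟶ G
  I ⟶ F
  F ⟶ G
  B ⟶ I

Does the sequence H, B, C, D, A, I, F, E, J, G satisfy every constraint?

Here A comes after B.
Since A is required before B, the ordering is invalid.

No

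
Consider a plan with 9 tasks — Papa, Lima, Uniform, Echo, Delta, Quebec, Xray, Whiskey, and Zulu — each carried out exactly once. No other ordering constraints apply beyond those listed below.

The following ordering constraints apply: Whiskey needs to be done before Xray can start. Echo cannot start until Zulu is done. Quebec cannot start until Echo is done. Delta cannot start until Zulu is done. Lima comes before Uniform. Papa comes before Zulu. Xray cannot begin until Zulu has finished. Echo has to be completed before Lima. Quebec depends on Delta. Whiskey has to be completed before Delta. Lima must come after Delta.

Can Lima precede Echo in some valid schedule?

Following Echo → Lima, Echo must precede Lima in every valid ordering.
Hence Lima can never be scheduled before Echo.

No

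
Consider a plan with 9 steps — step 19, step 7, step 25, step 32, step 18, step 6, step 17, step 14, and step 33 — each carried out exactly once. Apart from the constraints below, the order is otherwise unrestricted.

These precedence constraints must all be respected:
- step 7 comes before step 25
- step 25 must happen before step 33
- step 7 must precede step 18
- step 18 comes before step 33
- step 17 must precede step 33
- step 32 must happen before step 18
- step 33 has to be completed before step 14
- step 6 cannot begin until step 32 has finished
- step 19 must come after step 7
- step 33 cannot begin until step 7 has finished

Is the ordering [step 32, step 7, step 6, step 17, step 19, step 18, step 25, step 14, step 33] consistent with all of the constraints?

The sequence places step 14 ahead of step 33.
But one of the constraints requires step 33 before step 14, so this ordering violates it.

No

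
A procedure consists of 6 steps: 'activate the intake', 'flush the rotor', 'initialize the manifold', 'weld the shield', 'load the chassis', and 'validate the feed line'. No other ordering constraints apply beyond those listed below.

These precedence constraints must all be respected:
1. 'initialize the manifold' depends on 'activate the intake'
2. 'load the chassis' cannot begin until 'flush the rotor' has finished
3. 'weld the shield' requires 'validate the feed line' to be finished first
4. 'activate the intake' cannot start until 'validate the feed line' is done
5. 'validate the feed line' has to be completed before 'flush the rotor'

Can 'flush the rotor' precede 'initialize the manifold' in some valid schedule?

Yes

No chain of constraints runs from 'initialize the manifold' to 'flush the rotor', so 'initialize the manifold' is not required to come first.
So a valid ordering placing 'flush the rotor' earlier than 'initialize the manifold' exists.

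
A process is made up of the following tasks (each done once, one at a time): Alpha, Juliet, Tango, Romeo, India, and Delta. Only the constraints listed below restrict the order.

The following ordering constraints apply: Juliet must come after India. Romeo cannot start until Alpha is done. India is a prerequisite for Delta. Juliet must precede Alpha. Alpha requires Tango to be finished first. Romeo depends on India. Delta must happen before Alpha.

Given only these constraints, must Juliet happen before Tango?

Nothing in the constraints links Juliet and Tango; they are unordered relative to each other.
There exist valid orderings with Tango before Juliet, so Juliet is not required to come first.

No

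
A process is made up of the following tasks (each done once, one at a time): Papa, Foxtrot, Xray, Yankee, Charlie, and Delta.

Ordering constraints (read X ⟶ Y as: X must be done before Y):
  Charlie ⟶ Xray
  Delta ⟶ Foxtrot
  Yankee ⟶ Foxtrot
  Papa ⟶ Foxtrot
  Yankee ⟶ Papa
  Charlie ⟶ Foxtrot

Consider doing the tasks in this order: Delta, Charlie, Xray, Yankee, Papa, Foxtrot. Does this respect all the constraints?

Yes

Checking each listed constraint against this order: for instance, Delta is in position 1 and Foxtrot in position 6, so that constraint holds — and the remaining constraints check out the same way.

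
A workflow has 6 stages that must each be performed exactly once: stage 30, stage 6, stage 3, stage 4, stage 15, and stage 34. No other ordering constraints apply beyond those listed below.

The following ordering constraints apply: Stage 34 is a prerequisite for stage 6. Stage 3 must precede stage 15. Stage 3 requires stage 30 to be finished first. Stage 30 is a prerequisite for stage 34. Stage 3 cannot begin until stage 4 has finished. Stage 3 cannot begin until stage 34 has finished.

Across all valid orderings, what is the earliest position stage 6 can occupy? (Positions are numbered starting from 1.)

Every stage that must precede stage 6 has to come before it. Tracing all chains that end at stage 6, those stages are: stage 30, stage 34 — 2 in total.
With 2 mandatory predecessors, the earliest stage 6 can sit is position 2+1 = 3, and placing just those 2 first achieves it.

3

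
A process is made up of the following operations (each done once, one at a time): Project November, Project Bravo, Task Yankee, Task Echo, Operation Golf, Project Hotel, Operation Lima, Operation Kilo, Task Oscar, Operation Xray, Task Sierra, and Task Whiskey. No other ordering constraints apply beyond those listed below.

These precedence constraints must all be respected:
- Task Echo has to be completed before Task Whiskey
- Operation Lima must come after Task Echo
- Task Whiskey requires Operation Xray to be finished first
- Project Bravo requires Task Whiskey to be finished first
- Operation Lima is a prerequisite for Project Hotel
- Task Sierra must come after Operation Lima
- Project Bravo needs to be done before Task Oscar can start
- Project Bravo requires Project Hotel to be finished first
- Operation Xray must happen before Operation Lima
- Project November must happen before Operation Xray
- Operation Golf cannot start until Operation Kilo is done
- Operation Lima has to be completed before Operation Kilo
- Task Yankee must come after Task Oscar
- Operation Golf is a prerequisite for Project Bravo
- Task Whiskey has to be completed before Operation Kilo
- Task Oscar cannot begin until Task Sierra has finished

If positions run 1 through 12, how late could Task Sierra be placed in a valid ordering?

The operations that are forced after Task Sierra, directly or by a chain of constraints, are Task Yankee, Task Oscar. That's 2 operations.
So at least 2 operations follow Task Sierra, putting Task Sierra no later than position 10. That position is achievable by scheduling everything else first.

10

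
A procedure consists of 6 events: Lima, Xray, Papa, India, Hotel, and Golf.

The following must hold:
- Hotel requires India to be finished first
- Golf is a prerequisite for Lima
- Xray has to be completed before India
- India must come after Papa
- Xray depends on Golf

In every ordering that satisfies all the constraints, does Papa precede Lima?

No

Papa and Lima are not related by any chain of constraints.
There exist valid orderings with Lima before Papa, so Papa is not required to come first.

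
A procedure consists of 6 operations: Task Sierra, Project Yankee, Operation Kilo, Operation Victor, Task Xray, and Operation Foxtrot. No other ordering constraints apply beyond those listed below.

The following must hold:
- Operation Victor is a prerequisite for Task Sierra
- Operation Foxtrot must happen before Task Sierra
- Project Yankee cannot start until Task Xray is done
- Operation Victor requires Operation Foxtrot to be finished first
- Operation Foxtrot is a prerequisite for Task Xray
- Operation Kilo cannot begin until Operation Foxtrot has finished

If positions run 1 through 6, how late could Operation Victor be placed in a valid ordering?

5

Following the constraints forward from Operation Victor, its only required successor is Task Sierra.
So at least 1 operation follows Operation Victor, putting Operation Victor no later than position 5. That position is achievable by scheduling everything else first.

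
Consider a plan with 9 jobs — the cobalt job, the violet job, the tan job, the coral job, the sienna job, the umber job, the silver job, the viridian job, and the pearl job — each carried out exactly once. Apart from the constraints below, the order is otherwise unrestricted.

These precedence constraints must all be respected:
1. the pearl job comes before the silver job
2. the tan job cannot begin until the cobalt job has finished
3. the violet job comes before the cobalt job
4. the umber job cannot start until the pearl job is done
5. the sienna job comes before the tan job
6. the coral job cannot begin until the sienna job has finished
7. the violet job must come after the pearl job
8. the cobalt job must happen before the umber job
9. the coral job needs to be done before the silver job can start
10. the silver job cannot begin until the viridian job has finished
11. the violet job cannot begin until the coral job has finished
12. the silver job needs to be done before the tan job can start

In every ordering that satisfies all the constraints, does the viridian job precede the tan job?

Chaining the stated constraints: the viridian job → the silver job → the tan job.
Hence the viridian job necessarily comes before the tan job.

Yes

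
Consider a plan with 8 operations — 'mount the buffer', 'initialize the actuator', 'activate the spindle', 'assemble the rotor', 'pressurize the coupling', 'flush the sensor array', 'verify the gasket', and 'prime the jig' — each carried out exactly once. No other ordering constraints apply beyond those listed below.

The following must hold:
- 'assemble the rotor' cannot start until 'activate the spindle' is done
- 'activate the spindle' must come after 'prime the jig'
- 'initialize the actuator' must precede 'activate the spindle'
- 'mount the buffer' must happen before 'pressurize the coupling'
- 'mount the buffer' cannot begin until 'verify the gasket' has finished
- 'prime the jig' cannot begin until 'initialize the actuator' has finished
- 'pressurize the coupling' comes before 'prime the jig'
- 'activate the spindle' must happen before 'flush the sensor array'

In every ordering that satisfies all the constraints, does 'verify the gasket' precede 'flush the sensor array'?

Following the dependencies: 'verify the gasket' → 'mount the buffer' → 'pressurize the coupling' → 'prime the jig' → 'activate the spindle' → 'flush the sensor array'.
That forces 'verify the gasket' before 'flush the sensor array' in every valid schedule.

Yes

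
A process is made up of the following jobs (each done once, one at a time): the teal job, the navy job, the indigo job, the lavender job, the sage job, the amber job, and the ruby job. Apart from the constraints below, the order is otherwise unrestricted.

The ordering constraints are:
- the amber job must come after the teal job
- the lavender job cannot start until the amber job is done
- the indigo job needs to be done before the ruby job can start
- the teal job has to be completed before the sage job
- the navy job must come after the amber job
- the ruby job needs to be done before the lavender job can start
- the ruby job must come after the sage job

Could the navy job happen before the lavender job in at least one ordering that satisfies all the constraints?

Yes

The constraints leave the navy job and the lavender job unordered relative to each other; nothing requires the lavender job earlier.
That means at least one valid schedule has the navy job before the lavender job.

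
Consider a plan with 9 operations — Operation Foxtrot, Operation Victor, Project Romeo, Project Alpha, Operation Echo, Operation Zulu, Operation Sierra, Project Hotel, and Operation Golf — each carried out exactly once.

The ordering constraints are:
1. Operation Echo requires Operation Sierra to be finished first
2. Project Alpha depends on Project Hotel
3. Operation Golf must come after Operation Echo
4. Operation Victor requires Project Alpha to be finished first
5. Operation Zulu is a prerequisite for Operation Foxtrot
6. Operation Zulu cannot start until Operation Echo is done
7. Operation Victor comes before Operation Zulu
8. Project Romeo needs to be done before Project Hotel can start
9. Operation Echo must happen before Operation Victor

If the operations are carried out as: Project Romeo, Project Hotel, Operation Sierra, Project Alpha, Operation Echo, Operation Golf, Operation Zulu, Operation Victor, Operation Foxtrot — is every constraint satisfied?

No

Here Operation Victor comes after Operation Zulu.
That contradicts the constraint that Operation Victor must precede Operation Zulu.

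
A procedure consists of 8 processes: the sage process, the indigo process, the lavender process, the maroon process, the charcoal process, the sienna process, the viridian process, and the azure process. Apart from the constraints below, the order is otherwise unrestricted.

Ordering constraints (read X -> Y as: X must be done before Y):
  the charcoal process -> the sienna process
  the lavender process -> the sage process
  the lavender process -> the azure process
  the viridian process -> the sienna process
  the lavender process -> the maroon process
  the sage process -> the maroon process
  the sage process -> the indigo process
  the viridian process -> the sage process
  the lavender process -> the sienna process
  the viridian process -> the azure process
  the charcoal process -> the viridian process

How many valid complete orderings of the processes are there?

2 processes have no prerequisites (the lavender process, the charcoal process), so any of them could come first.
Systematically extending each partial ordering one process at a time and counting, there are 120 complete orderings.

120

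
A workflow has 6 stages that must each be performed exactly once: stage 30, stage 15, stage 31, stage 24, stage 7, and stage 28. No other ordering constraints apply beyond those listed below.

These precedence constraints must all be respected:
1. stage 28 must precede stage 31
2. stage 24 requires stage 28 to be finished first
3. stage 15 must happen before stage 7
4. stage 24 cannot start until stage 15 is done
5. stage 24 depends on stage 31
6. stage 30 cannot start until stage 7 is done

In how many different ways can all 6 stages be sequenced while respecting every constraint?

19

The stages with no prerequisites are stage 15, stage 28; any of them can be placed first.
Counting all ways to extend the partial order to a total order gives 19.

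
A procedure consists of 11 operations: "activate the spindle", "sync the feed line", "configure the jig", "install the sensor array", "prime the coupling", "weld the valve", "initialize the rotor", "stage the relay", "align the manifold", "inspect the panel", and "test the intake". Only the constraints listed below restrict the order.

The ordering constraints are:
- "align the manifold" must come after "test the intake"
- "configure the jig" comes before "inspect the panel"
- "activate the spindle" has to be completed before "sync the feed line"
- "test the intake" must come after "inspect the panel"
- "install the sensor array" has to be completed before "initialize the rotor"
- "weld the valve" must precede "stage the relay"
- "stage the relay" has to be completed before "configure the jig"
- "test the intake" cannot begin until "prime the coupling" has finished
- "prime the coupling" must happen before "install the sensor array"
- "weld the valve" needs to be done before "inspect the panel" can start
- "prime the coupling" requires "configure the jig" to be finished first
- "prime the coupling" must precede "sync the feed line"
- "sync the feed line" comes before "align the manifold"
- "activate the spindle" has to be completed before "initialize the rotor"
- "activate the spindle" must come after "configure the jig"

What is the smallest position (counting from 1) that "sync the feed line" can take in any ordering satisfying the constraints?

Working backwards through the constraints from "sync the feed line", its full set of required predecessors is "activate the spindle", "configure the jig", "prime the coupling", "weld the valve", "stage the relay" — 5 of them.
With 5 mandatory predecessors, the earliest "sync the feed line" can sit is position 5+1 = 6, and placing just those 5 first achieves it.

6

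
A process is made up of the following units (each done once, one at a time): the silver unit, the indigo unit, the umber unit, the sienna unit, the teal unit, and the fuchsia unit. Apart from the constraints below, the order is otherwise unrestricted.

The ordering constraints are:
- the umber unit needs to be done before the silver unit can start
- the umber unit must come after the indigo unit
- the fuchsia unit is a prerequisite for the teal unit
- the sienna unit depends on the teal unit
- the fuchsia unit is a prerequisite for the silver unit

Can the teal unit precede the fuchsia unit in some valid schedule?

No

There is a dependency chain the fuchsia unit → the teal unit, so the teal unit always comes after the fuchsia unit.
So no valid ordering can have the teal unit before the fuchsia unit.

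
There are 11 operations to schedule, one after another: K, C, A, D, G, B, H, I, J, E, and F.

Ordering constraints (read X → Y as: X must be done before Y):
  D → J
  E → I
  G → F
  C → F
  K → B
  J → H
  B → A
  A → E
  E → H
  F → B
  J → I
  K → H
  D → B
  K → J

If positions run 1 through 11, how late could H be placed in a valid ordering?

H has no required successors, so nothing stops it from going last (position 11).

11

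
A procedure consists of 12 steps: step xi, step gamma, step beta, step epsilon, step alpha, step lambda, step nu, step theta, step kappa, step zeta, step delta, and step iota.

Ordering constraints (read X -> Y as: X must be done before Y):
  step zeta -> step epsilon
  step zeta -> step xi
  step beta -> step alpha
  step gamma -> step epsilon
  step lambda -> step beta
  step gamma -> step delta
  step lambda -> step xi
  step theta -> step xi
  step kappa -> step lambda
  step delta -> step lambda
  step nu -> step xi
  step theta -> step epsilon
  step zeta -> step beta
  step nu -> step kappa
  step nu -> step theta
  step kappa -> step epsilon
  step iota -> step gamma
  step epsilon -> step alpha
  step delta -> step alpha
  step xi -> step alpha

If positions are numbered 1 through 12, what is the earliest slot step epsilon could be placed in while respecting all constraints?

Every step that must precede step epsilon has to come before it. Tracing all chains that end at step epsilon, those steps are: step gamma, step nu, step theta, step kappa, step zeta, step iota — 6 in total.
So at minimum 6 steps come before step epsilon, putting step epsilon no earlier than position 7. That position is achievable by scheduling exactly those predecessors first.

7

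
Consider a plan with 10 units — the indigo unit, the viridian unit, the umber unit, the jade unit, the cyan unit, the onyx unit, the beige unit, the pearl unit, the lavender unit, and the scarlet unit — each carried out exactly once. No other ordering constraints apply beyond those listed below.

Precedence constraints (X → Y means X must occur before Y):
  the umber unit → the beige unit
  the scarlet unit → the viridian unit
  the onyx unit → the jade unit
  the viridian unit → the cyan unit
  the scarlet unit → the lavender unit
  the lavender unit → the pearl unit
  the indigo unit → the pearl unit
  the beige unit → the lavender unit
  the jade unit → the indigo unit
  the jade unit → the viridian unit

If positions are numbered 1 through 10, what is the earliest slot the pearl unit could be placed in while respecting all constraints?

Working backwards through the constraints from the pearl unit, its full set of required predecessors is the indigo unit, the umber unit, the jade unit, the onyx unit, the beige unit, the lavender unit, the scarlet unit — 7 of them.
With 7 mandatory predecessors, the earliest the pearl unit can sit is position 7+1 = 8, and placing just those 7 first achieves it.

8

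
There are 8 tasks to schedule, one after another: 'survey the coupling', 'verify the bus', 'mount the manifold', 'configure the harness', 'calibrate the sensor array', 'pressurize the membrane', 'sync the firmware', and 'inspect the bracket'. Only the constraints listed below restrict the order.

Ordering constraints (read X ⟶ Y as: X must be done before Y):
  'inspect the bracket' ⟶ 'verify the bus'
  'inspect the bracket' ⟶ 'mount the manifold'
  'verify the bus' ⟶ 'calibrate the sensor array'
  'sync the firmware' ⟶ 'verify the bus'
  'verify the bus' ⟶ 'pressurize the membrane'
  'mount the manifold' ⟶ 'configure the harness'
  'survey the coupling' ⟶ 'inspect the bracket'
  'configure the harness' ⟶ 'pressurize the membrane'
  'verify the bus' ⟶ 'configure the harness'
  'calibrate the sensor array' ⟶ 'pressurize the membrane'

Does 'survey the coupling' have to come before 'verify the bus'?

Yes

Following the dependencies: 'survey the coupling' → 'inspect the bracket' → 'verify the bus'.
That forces 'survey the coupling' before 'verify the bus' in every valid schedule.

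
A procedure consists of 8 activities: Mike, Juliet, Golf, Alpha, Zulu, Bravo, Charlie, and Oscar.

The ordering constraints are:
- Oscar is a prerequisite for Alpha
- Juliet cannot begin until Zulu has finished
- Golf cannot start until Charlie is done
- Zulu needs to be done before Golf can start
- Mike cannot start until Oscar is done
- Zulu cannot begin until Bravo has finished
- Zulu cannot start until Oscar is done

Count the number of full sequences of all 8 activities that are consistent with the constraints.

3 activities have no prerequisites (Bravo, Charlie, Oscar), so any of them could come first.
Enumerating by repeatedly choosing an available activity (one whose prerequisites are all placed) gives 584 distinct complete orderings.

584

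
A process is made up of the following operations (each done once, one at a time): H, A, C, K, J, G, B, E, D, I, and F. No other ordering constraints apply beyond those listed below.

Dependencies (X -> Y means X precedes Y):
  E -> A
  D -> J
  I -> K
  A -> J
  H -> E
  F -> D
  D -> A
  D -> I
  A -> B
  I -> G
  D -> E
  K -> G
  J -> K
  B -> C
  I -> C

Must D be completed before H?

No

Nothing in the constraints links D and H; they are unordered relative to each other.
There exist valid orderings with H before D, so D is not required to come first.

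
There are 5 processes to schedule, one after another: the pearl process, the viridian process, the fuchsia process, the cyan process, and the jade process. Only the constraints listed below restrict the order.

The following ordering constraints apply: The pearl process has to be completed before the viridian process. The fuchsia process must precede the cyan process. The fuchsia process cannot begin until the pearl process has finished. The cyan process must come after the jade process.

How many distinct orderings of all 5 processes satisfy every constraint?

2 processes have no prerequisites (the pearl process, the jade process), so any of them could come first.
Counting all ways to extend the partial order to a total order gives 11.

11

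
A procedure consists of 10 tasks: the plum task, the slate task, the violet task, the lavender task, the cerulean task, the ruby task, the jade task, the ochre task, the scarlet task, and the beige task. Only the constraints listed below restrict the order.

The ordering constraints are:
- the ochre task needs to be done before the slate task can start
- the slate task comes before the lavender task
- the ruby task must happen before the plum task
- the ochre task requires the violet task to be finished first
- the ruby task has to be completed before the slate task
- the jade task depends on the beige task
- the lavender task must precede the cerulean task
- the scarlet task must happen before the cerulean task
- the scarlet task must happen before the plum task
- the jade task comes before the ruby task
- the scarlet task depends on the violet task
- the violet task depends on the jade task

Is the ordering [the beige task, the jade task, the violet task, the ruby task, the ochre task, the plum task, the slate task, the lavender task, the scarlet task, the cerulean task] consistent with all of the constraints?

The sequence places the plum task ahead of the scarlet task.
But one of the constraints requires the scarlet task before the plum task, so this ordering violates it.

No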